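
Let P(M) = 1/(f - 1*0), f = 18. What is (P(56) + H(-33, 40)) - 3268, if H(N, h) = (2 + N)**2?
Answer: -41525/18 ≈ -2306.9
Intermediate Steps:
P(M) = 1/18 (P(M) = 1/(18 - 1*0) = 1/(18 + 0) = 1/18)
(P(56) + H(-33, 40)) - 3268 = (1/18 + (2 - 33)**2) - 3268 = (1/18 + (-31)**2) - 3268 = (1/18 + 961) - 3268 = 17299/18 - 3268 = -41525/18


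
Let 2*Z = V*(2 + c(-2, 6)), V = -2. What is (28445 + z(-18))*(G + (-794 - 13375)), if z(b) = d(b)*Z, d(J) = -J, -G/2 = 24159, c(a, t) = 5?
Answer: -1769569353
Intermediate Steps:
G = -48318 (G = -2*24159 = -48318)
Z = -7 (Z = (-2*(2 + 5))/2 = (-2*7)/2 = (1/2)*(-14) = -7)
z(b) = 7*b (z(b) = -b*(-7) = 7*b)
(28445 + z(-18))*(G + (-794 - 13375)) = (28445 + 7*(-18))*(-48318 + (-794 - 13375)) = (28445 - 126)*(-48318 - 14169) = 28319*(-62487) = -1769569353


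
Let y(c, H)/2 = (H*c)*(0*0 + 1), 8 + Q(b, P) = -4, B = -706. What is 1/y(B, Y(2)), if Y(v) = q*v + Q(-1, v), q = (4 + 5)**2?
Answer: -1/211800 ≈ -4.7214e-6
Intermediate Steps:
Q(b, P) = -12 (Q(b, P) = -8 - 4 = -12)
q = 81 (q = 9**2 = 81)
Y(v) = -12 + 81*v (Y(v) = 81*v - 12 = -12 + 81*v)
y(c, H) = 2*H*c (y(c, H) = 2*((H*c)*(0*0 + 1)) = 2*((H*c)*(0 + 1)) = 2*((H*c)*1) = 2*(H*c) = 2*H*c)
1/y(B, Y(2)) = 1/(2*(-12 + 81*2)*(-706)) = 1/(2*(-12 + 162)*(-706)) = 1/(2*150*(-706)) = 1/(-211800) = -1/211800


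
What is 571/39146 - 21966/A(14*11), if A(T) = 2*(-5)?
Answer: 429943373/195730 ≈ 2196.6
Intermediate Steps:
A(T) = -10
571/39146 - 21966/A(14*11) = 571/39146 - 21966/(-10) = 571*(1/39146) - 21966*(-1/10) = 571/39146 + 10983/5 = 429943373/195730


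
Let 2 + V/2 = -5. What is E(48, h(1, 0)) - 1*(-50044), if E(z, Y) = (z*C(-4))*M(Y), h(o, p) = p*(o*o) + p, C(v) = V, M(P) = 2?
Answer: 48700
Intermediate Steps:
V = -14 (V = -4 + 2*(-5) = -4 - 10 = -14)
C(v) = -14
h(o, p) = p + p*o² (h(o, p) = p*o² + p = p + p*o²)
E(z, Y) = -28*z (E(z, Y) = (z*(-14))*2 = -14*z*2 = -28*z)
E(48, h(1, 0)) - 1*(-50044) = -28*48 - 1*(-50044) = -1344 + 50044 = 48700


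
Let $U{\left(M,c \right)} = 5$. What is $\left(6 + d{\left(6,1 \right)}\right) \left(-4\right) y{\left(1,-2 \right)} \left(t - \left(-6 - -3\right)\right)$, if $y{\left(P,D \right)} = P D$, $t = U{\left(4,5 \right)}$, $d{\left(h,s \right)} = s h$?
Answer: $768$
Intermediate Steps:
$d{\left(h,s \right)} = h s$
$t = 5$
$y{\left(P,D \right)} = D P$
$\left(6 + d{\left(6,1 \right)}\right) \left(-4\right) y{\left(1,-2 \right)} \left(t - \left(-6 - -3\right)\right) = \left(6 + 6 \cdot 1\right) \left(-4\right) \left(\left(-2\right) 1\right) \left(5 - \left(-6 - -3\right)\right) = \left(6 + 6\right) \left(-4\right) \left(-2\right) \left(5 - \left(-6 + 3\right)\right) = 12 \left(-4\right) \left(-2\right) \left(5 - -3\right) = \left(-48\right) \left(-2\right) \left(5 + 3\right) = 96 \cdot 8 = 768$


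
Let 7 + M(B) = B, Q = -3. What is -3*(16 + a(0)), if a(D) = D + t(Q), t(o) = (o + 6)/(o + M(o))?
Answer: -615/13 ≈ -47.308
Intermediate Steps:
M(B) = -7 + B
t(o) = (6 + o)/(-7 + 2*o) (t(o) = (o + 6)/(o + (-7 + o)) = (6 + o)/(-7 + 2*o))
a(D) = -3/13 + D (a(D) = D + (6 - 3)/(-7 + 2*(-3)) = D + 3/(-7 - 6) = D + 3/(-13) = D - 1/13*3 = D - 3/13 = -3/13 + D)
-3*(16 + a(0)) = -3*(16 + (-3/13 + 0)) = -3*(16 - 3/13) = -3*205/13 = -615/13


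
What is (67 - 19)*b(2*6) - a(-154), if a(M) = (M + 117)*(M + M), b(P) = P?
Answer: -10820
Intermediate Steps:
a(M) = 2*M*(117 + M) (a(M) = (117 + M)*(2*M) = 2*M*(117 + M))
(67 - 19)*b(2*6) - a(-154) = (67 - 19)*(2*6) - 2*(-154)*(117 - 154) = 48*12 - 2*(-154)*(-37) = 576 - 1*11396 = 576 - 11396 = -10820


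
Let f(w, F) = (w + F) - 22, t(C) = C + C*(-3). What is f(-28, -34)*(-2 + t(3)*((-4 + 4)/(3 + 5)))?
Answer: 168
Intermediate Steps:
t(C) = -2*C (t(C) = C - 3*C = -2*C)
f(w, F) = -22 + F + w (f(w, F) = (F + w) - 22 = -22 + F + w)
f(-28, -34)*(-2 + t(3)*((-4 + 4)/(3 + 5))) = (-22 - 34 - 28)*(-2 + (-2*3)*((-4 + 4)/(3 + 5))) = -84*(-2 - 0/8) = -84*(-2 - 6*0) = -84*(-2 + 0) = -84*(-2) = 168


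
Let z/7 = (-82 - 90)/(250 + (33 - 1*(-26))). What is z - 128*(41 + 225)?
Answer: -10522036/309 ≈ -34052.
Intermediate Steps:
z = -1204/309 (z = 7*((-82 - 90)/(250 + (33 - 1*(-26)))) = 7*(-172/(250 + (33 + 26))) = 7*(-172/(250 + 59)) = 7*(-172/309) = -1204/309 ≈ -3.8964)
z - 128*(41 + 225) = -1204/309 - 128*(41 + 225) = -1204/309 - 128*266 = -1204/309 - 34048 = -10522036/309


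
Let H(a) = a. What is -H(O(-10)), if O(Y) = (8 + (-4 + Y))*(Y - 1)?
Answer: -66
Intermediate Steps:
O(Y) = (-1 + Y)*(4 + Y) (O(Y) = (4 + Y)*(-1 + Y) = (-1 + Y)*(4 + Y))
-H(O(-10)) = -(-4 + (-10)**2 + 3*(-10)) = -(-4 + 100 - 30) = -1*66 = -66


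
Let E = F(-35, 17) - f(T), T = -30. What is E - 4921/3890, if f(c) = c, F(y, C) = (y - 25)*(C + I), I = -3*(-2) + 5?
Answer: -6423421/3890 ≈ -1651.3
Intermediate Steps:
I = 11 (I = 6 + 5 = 11)
F(y, C) = (-25 + y)*(11 + C) (F(y, C) = (y - 25)*(C + 11) = (-25 + y)*(11 + C))
E = -1650 (E = (-275 - 25*17 + 11*(-35) + 17*(-35)) - 1*(-30) = (-275 - 425 - 385 - 595) + 30 = -1680 + 30 = -1650)
E - 4921/3890 = -1650 - 4921/3890 = -6423421/3890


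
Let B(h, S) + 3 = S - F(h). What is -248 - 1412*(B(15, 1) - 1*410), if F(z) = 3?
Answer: 585732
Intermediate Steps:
B(h, S) = -6 + S (B(h, S) = -3 + (S - 1*3) = -3 + (S - 3) = -3 + (-3 + S) = -6 + S)
-248 - 1412*(B(15, 1) - 1*410) = -248 - 1412*((-6 + 1) - 1*410) = -248 - 1412*(-5 - 410) = -248 - 1412*(-415) = -248 + 585980 = 585732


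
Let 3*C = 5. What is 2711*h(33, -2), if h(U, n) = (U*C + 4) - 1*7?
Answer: 140972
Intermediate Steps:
C = 5/3 (C = (1/3)*5 = 5/3 ≈ 1.6667)
h(U, n) = -3 + 5*U/3 (h(U, n) = (U*(5/3) + 4) - 1*7 = (5*U/3 + 4) - 7 = (4 + 5*U/3) - 7 = -3 + 5*U/3)
2711*h(33, -2) = 2711*(-3 + (5/3)*33) = 2711*(-3 + 55) = 2711*52 = 140972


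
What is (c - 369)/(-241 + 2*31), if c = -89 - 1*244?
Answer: 702/179 ≈ 3.9218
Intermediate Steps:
c = -333 (c = -89 - 244 = -333)
(c - 369)/(-241 + 2*31) = (-333 - 369)/(-241 + 2*31) = -702/(-241 + 62) = -702/(-179) = -702*(-1/179) = 702/179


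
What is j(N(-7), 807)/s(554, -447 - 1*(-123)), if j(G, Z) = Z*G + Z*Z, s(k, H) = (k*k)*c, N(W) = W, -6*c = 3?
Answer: -322800/76729 ≈ -4.2070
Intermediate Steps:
c = -½ (c = -⅙*3 = -½ ≈ -0.50000)
s(k, H) = -k²/2 (s(k, H) = (k*k)*(-½) = k²*(-½) = -k²/2)
j(G, Z) = Z² + G*Z (j(G, Z) = G*Z + Z² = Z² + G*Z)
j(N(-7), 807)/s(554, -447 - 1*(-123)) = (807*(-7 + 807))/((-½*554²)) = (807*800)/((-½*306916)) = 645600/(-153458) = 645600*(-1/153458) = -322800/76729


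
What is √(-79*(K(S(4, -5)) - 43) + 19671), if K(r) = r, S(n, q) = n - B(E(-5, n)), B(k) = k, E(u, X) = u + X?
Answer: √22673 ≈ 150.58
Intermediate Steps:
E(u, X) = X + u
S(n, q) = 5 (S(n, q) = n - (n - 5) = n - (-5 + n) = n + (5 - n) = 5)
√(-79*(K(S(4, -5)) - 43) + 19671) = √(-79*(5 - 43) + 19671) = √(-79*(-38) + 19671) = √(3002 + 19671) = √22673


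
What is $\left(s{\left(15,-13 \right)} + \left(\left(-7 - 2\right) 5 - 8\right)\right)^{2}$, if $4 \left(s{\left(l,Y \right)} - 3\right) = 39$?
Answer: $\frac{25921}{16} \approx 1620.1$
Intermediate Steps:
$s{\left(l,Y \right)} = \frac{51}{4}$ ($s{\left(l,Y \right)} = 3 + \frac{1}{4} \cdot 39 = 3 + \frac{39}{4} = \frac{51}{4}$)
$\left(s{\left(15,-13 \right)} + \left(\left(-7 - 2\right) 5 - 8\right)\right)^{2} = \left(\frac{51}{4} + \left(\left(-7 - 2\right) 5 - 8\right)\right)^{2} = \left(\frac{51}{4} - 53\right)^{2} = \left(- \frac{161}{4}\right)^{2} = \frac{25921}{16}$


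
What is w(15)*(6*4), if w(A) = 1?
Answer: 24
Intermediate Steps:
w(15)*(6*4) = 1*(6*4) = 1*24 = 24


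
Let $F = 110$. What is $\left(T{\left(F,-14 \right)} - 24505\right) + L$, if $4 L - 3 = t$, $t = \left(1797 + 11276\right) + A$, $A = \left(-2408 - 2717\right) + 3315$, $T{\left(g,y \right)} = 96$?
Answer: $- \frac{43185}{2} \approx -21593.0$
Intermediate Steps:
$A = -1810$ ($A = -5125 + 3315 = -1810$)
$t = 11263$ ($t = \left(1797 + 11276\right) - 1810 = 13073 - 1810 = 11263$)
$L = \frac{5633}{2}$ ($L = \frac{3}{4} + \frac{1}{4} \cdot 11263 = \frac{3}{4} + \frac{11263}{4} = \frac{5633}{2} \approx 2816.5$)
$\left(T{\left(F,-14 \right)} - 24505\right) + L = \left(96 - 24505\right) + \frac{5633}{2} = -24409 + \frac{5633}{2} = - \frac{43185}{2}$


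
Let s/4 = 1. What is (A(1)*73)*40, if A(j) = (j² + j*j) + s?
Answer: 17520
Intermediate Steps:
s = 4 (s = 4*1 = 4)
A(j) = 4 + 2*j² (A(j) = (j² + j*j) + 4 = (j² + j²) + 4 = 2*j² + 4 = 4 + 2*j²)
(A(1)*73)*40 = ((4 + 2*1²)*73)*40 = ((4 + 2*1)*73)*40 = ((4 + 2)*73)*40 = (6*73)*40 = 438*40 = 17520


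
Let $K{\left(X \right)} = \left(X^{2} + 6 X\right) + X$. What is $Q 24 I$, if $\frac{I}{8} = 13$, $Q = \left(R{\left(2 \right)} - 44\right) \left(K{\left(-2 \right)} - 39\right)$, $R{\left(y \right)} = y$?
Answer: $5136768$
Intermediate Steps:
$K{\left(X \right)} = X^{2} + 7 X$
$Q = 2058$ ($Q = \left(2 - 44\right) \left(- 2 \left(7 - 2\right) - 39\right) = - 42 \left(\left(-2\right) 5 - 39\right) = - 42 \left(-10 - 39\right) = \left(-42\right) \left(-49\right) = 2058$)
$I = 104$ ($I = 8 \cdot 13 = 104$)
$Q 24 I = 2058 \cdot 24 \cdot 104 = 49392 \cdot 104 = 5136768$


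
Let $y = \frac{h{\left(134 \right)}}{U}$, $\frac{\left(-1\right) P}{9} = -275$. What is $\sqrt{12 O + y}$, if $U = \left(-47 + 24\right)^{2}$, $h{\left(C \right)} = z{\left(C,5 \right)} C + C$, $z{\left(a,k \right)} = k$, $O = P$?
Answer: $\frac{2 \sqrt{3928026}}{23} \approx 172.34$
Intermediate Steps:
$P = 2475$ ($P = \left(-9\right) \left(-275\right) = 2475$)
$O = 2475$
$h{\left(C \right)} = 6 C$ ($h{\left(C \right)} = 5 C + C = 6 C$)
$U = 529$ ($U = \left(-23\right)^{2} = 529$)
$y = \frac{804}{529}$ ($y = \frac{6 \cdot 134}{529} = 804 \cdot \frac{1}{529} = \frac{804}{529} \approx 1.5198$)
$\sqrt{12 O + y} = \sqrt{12 \cdot 2475 + \frac{804}{529}} = \sqrt{29700 + \frac{804}{529}} = \sqrt{\frac{15712104}{529}} = \frac{2 \sqrt{3928026}}{23}$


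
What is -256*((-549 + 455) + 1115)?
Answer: -261376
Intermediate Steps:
-256*((-549 + 455) + 1115) = -256*(-94 + 1115) = -256*1021 = -261376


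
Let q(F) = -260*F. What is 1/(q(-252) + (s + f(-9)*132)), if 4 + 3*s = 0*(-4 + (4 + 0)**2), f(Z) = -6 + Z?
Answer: 3/190616 ≈ 1.5738e-5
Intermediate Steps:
s = -4/3 (s = -4/3 + (0*(-4 + (4 + 0)**2))/3 = -4/3 + (0*(-4 + 4**2))/3 = -4/3 + (0*(-4 + 16))/3 = -4/3 + (0*12)/3 = -4/3 + (1/3)*0 = -4/3 + 0 = -4/3 ≈ -1.3333)
1/(q(-252) + (s + f(-9)*132)) = 1/(-260*(-252) + (-4/3 + (-6 - 9)*132)) = 1/(65520 + (-4/3 - 15*132)) = 1/(65520 + (-4/3 - 1980)) = 1/(65520 - 5944/3) = 1/(190616/3) = 3/190616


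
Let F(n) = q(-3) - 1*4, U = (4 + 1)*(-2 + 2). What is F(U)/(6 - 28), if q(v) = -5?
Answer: 9/22 ≈ 0.40909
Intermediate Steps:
U = 0 (U = 5*0 = 0)
F(n) = -9 (F(n) = -5 - 1*4 = -5 - 4 = -9)
F(U)/(6 - 28) = -9/(6 - 28) = -9/(-22) = -9*(-1/22) = 9/22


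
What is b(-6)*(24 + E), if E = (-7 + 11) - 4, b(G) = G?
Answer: -144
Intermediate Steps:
E = 0 (E = 4 - 4 = 0)
b(-6)*(24 + E) = -6*(24 + 0) = -6*24 = -144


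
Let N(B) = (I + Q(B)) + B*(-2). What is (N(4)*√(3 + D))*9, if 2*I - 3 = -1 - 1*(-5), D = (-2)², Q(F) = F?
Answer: -9*√7/2 ≈ -11.906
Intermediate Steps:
D = 4
I = 7/2 (I = 3/2 + (-1 - 1*(-5))/2 = 3/2 + (-1 + 5)/2 = 3/2 + (½)*4 = 3/2 + 2 = 7/2 ≈ 3.5000)
N(B) = 7/2 - B (N(B) = (7/2 + B) + B*(-2) = (7/2 + B) - 2*B = 7/2 - B)
(N(4)*√(3 + D))*9 = ((7/2 - 1*4)*√(3 + 4))*9 = ((7/2 - 4)*√7)*9 = -√7/2*9 = -9*√7/2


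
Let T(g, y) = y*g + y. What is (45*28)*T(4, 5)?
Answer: 31500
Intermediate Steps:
T(g, y) = y + g*y (T(g, y) = g*y + y = y + g*y)
(45*28)*T(4, 5) = (45*28)*(5*(1 + 4)) = 1260*(5*5) = 1260*25 = 31500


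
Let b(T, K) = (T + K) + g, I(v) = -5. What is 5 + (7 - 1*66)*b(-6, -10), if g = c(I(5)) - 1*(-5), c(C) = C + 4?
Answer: 713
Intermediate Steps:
c(C) = 4 + C
g = 4 (g = (4 - 5) - 1*(-5) = -1 + 5 = 4)
b(T, K) = 4 + K + T (b(T, K) = (T + K) + 4 = (K + T) + 4 = 4 + K + T)
5 + (7 - 1*66)*b(-6, -10) = 5 + (7 - 1*66)*(4 - 10 - 6) = 5 + (7 - 66)*(-12) = 5 - 59*(-12) = 5 + 708 = 713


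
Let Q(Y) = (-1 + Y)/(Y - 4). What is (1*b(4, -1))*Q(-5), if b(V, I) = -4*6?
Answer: -16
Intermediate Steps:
b(V, I) = -24
Q(Y) = (-1 + Y)/(-4 + Y)
(1*b(4, -1))*Q(-5) = (1*(-24))*((-1 - 5)/(-4 - 5)) = -24*(-6)/(-9) = -(-8)*(-6)/3 = -24*2/3 = -16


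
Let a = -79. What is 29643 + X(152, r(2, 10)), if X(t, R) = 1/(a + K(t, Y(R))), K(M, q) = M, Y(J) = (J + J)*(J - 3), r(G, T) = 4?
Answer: 2163940/73 ≈ 29643.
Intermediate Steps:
Y(J) = 2*J*(-3 + J) (Y(J) = (2*J)*(-3 + J) = 2*J*(-3 + J))
X(t, R) = 1/(-79 + t)
29643 + X(152, r(2, 10)) = 29643 + 1/(-79 + 152) = 29643 + 1/73 = 2163940/73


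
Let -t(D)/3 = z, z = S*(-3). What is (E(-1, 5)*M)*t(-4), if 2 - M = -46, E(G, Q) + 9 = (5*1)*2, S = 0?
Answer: 0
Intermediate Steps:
z = 0 (z = 0*(-3) = 0)
E(G, Q) = 1 (E(G, Q) = -9 + (5*1)*2 = -9 + 5*2 = -9 + 10 = 1)
M = 48 (M = 2 - 1*(-46) = 2 + 46 = 48)
t(D) = 0 (t(D) = -3*0 = 0)
(E(-1, 5)*M)*t(-4) = (1*48)*0 = 48*0 = 0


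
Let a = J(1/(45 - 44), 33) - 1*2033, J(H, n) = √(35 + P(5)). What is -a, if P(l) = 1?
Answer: 2027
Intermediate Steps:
J(H, n) = 6 (J(H, n) = √(35 + 1) = √36 = 6)
a = -2027 (a = 6 - 1*2033 = 6 - 2033 = -2027)
-a = -1*(-2027) = 2027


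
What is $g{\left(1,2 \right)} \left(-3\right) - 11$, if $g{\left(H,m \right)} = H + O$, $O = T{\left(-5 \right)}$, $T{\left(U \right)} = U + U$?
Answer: $16$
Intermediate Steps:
$T{\left(U \right)} = 2 U$
$O = -10$ ($O = 2 \left(-5\right) = -10$)
$g{\left(H,m \right)} = -10 + H$ ($g{\left(H,m \right)} = H - 10 = -10 + H$)
$g{\left(1,2 \right)} \left(-3\right) - 11 = \left(-10 + 1\right) \left(-3\right) - 11 = \left(-9\right) \left(-3\right) - 11 = 27 - 11 = 16$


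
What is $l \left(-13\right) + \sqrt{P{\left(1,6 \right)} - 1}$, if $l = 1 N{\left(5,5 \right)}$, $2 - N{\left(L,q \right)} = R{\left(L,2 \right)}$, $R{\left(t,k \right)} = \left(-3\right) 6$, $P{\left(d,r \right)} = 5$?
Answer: $-258$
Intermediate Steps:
$R{\left(t,k \right)} = -18$
$N{\left(L,q \right)} = 20$ ($N{\left(L,q \right)} = 2 - -18 = 2 + 18 = 20$)
$l = 20$ ($l = 1 \cdot 20 = 20$)
$l \left(-13\right) + \sqrt{P{\left(1,6 \right)} - 1} = 20 \left(-13\right) + \sqrt{5 - 1} = -260 + \sqrt{4} = -260 + 2 = -258$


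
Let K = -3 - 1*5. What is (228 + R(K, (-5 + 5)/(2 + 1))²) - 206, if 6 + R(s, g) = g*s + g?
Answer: 58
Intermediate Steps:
K = -8 (K = -3 - 5 = -8)
R(s, g) = -6 + g + g*s (R(s, g) = -6 + (g*s + g) = -6 + (g + g*s) = -6 + g + g*s)
(228 + R(K, (-5 + 5)/(2 + 1))²) - 206 = (228 + (-6 + (-5 + 5)/(2 + 1) + ((-5 + 5)/(2 + 1))*(-8))²) - 206 = (228 + (-6 + 0/3 + (0/3)*(-8))²) - 206 = (228 + (-6 + 0*(⅓) + (0*(⅓))*(-8))²) - 206 = (228 + (-6 + 0 + 0*(-8))²) - 206 = (228 + (-6 + 0 + 0)²) - 206 = (228 + (-6)²) - 206 = (228 + 36) - 206 = 264 - 206 = 58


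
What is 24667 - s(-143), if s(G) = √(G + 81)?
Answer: 24667 - I*√62 ≈ 24667.0 - 7.874*I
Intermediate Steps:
s(G) = √(81 + G)
24667 - s(-143) = 24667 - √(81 - 143) = 24667 - √(-62) = 24667 - I*√62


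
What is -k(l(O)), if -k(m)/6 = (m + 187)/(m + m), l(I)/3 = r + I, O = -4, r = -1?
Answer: -172/5 ≈ -34.400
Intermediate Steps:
l(I) = -3 + 3*I (l(I) = 3*(-1 + I) = -3 + 3*I)
k(m) = -3*(187 + m)/m (k(m) = -6*(m + 187)/(m + m) = -6*(187 + m)/(2*m) = -6*(187 + m)*1/(2*m) = -3*(187 + m)/m)
-k(l(O)) = -(-3 - 561/(-3 + 3*(-4))) = -(-3 - 561/(-3 - 12)) = -(-3 - 561/(-15)) = -(-3 - 561*(-1/15)) = -(-3 + 187/5) = -1*172/5 = -172/5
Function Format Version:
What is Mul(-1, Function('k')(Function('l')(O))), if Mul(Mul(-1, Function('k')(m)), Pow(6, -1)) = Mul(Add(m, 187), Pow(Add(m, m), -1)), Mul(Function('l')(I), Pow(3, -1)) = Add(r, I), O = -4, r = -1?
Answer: Rational(-172, 5) ≈ -34.400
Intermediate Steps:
Function('l')(I) = Add(-3, Mul(3, I)) (Function('l')(I) = Mul(3, Add(-1, I)) = Add(-3, Mul(3, I)))
Function('k')(m) = Mul(-3, Pow(m, -1), Add(187, m)) (Function('k')(m) = Mul(-6, Mul(Add(m, 187), Pow(Add(m, m), -1))) = Mul(-6, Mul(Add(187, m), Pow(Mul(2, m), -1))) = Mul(-6, Mul(Add(187, m), Mul(Rational(1, 2), Pow(m, -1)))) = Mul(-6, Mul(Rational(1, 2), Pow(m, -1), Add(187, m))) = Mul(-3, Pow(m, -1), Add(187, m)))
Mul(-1, Function('k')(Function('l')(O))) = Mul(-1, Add(-3, Mul(-561, Pow(Add(-3, Mul(3, -4)), -1)))) = Mul(-1, Add(-3, Mul(-561, Pow(Add(-3, -12), -1)))) = Mul(-1, Add(-3, Mul(-561, Pow(-15, -1)))) = Mul(-1, Add(-3, Mul(-561, Rational(-1, 15)))) = Mul(-1, Add(-3, Rational(187, 5))) = Mul(-1, Rational(172, 5)) = Rational(-172, 5)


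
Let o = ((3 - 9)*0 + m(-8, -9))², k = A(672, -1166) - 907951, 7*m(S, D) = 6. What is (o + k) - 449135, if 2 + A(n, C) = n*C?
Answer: -104891324/49 ≈ -2.1406e+6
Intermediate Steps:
m(S, D) = 6/7 (m(S, D) = (⅐)*6 = 6/7)
A(n, C) = -2 + C*n (A(n, C) = -2 + n*C = -2 + C*n)
k = -1691505 (k = (-2 - 1166*672) - 907951 = (-2 - 783552) - 907951 = -783554 - 907951 = -1691505)
o = 36/49 (o = ((3 - 9)*0 + 6/7)² = (-6*0 + 6/7)² = (0 + 6/7)² = (6/7)² = 36/49 ≈ 0.73469)
(o + k) - 449135 = (36/49 - 1691505) - 449135 = -82883709/49 - 449135 = -104891324/49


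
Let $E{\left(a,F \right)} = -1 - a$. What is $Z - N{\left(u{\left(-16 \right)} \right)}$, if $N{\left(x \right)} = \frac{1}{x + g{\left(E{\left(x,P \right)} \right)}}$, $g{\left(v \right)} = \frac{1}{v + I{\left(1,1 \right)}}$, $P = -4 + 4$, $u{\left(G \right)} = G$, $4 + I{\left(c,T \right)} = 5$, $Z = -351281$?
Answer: $- \frac{89576639}{255} \approx -3.5128 \cdot 10^{5}$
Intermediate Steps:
$I{\left(c,T \right)} = 1$ ($I{\left(c,T \right)} = -4 + 5 = 1$)
$P = 0$
$g{\left(v \right)} = \frac{1}{1 + v}$ ($g{\left(v \right)} = \frac{1}{v + 1} = \frac{1}{1 + v}$)
$N{\left(x \right)} = \frac{1}{x - \frac{1}{x}}$ ($N{\left(x \right)} = \frac{1}{x + \frac{1}{1 - \left(1 + x\right)}} = \frac{1}{x + \frac{1}{\left(-1\right) x}} = \frac{1}{x - \frac{1}{x}}$)
$Z - N{\left(u{\left(-16 \right)} \right)} = -351281 - - \frac{16}{-1 + \left(-16\right)^{2}} = -351281 - - \frac{16}{-1 + 256} = -351281 - - \frac{16}{255} = -351281 + \frac{16}{255} = - \frac{89576639}{255}$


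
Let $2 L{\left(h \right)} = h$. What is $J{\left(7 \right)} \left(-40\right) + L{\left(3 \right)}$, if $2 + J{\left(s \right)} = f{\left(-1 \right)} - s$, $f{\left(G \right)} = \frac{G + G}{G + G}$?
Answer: $\frac{643}{2} \approx 321.5$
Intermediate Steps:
$f{\left(G \right)} = 1$ ($f{\left(G \right)} = \frac{2 G}{2 G} = 2 G \frac{1}{2 G} = 1$)
$L{\left(h \right)} = \frac{h}{2}$
$J{\left(s \right)} = -1 - s$ ($J{\left(s \right)} = -2 - \left(-1 + s\right) = -1 - s$)
$J{\left(7 \right)} \left(-40\right) + L{\left(3 \right)} = \left(-1 - 7\right) \left(-40\right) + \frac{1}{2} \cdot 3 = \left(-1 - 7\right) \left(-40\right) + \frac{3}{2} = \left(-8\right) \left(-40\right) + \frac{3}{2} = 320 + \frac{3}{2} = \frac{643}{2}$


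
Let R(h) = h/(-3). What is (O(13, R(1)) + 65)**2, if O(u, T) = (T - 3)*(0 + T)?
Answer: 354025/81 ≈ 4370.7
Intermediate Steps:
R(h) = -h/3 (R(h) = h*(-1/3) = -h/3)
O(u, T) = T*(-3 + T) (O(u, T) = (-3 + T)*T = T*(-3 + T))
(O(13, R(1)) + 65)**2 = ((-1/3*1)*(-3 - 1/3*1) + 65)**2 = (-(-3 - 1/3)/3 + 65)**2 = (-1/3*(-10/3) + 65)**2 = (10/9 + 65)**2 = (595/9)**2 = 354025/81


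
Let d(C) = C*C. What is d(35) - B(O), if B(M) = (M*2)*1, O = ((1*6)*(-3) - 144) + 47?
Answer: 1455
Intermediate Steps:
d(C) = C²
O = -115 (O = (6*(-3) - 144) + 47 = (-18 - 144) + 47 = -162 + 47 = -115)
B(M) = 2*M (B(M) = (2*M)*1 = 2*M)
d(35) - B(O) = 35² - 2*(-115) = 1225 - 1*(-230) = 1225 + 230 = 1455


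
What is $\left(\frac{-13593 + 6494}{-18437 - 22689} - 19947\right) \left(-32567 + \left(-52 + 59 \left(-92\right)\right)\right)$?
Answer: $\frac{31211218135481}{41126} \approx 7.5892 \cdot 10^{8}$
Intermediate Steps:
$\left(\frac{-13593 + 6494}{-18437 - 22689} - 19947\right) \left(-32567 + \left(-52 + 59 \left(-92\right)\right)\right) = \left(- \frac{7099}{-41126} - 19947\right) \left(-32567 - 5480\right) = \left(\left(-7099\right) \left(- \frac{1}{41126}\right) - 19947\right) \left(-32567 - 5480\right) = \left(\frac{7099}{41126} - 19947\right) \left(-38047\right) = \left(- \frac{820333223}{41126}\right) \left(-38047\right) = \frac{31211218135481}{41126}$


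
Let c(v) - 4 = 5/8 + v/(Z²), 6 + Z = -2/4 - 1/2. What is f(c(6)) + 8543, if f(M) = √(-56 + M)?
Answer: 8543 + I*√40182/28 ≈ 8543.0 + 7.1591*I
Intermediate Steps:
Z = -7 (Z = -6 + (-2/4 - 1/2) = -6 + (-2*¼ - 1*½) = -6 + (-½ - ½) = -6 - 1 = -7)
c(v) = 37/8 + v/49 (c(v) = 4 + (5/8 + v/((-7)²)) = 4 + (5*(⅛) + v/49) = 4 + (5/8 + v*(1/49)) = 4 + (5/8 + v/49) = 37/8 + v/49)
f(c(6)) + 8543 = √(-56 + (37/8 + (1/49)*6)) + 8543 = √(-56 + (37/8 + 6/49)) + 8543 = √(-56 + 1861/392) + 8543 = √(-20091/392) + 8543 = I*√40182/28 + 8543 = 8543 + I*√40182/28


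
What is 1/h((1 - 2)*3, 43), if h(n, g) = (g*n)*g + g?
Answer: -1/5504 ≈ -0.00018169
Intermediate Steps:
h(n, g) = g + n*g² (h(n, g) = n*g² + g = g + n*g²)
1/h((1 - 2)*3, 43) = 1/(43*(1 + 43*((1 - 2)*3))) = 1/(43*(1 + 43*(-1*3))) = 1/(43*(1 + 43*(-3))) = 1/(43*(1 - 129)) = 1/(43*(-128)) = 1/(-5504) = -1/5504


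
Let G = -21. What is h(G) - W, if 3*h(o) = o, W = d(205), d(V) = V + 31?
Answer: -243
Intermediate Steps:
d(V) = 31 + V
W = 236 (W = 31 + 205 = 236)
h(o) = o/3
h(G) - W = (⅓)*(-21) - 1*236 = -7 - 236 = -243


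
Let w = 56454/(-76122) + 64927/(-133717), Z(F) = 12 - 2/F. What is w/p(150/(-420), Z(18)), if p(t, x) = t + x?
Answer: -87438628284/821655797429 ≈ -0.10642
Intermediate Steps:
w = -2081872102/1696467579 (w = 56454*(-1/76122) + 64927*(-1/133717) = -9409/12687 - 64927/133717 = -2081872102/1696467579 ≈ -1.2272)
w/p(150/(-420), Z(18)) = -2081872102/(1696467579*(150/(-420) + (12 - 2/18))) = -2081872102/(1696467579*(150*(-1/420) + (12 - 2*1/18))) = -2081872102/(1696467579*(-5/14 + (12 - ⅑))) = -2081872102/(1696467579*(-5/14 + 107/9)) = -2081872102/(1696467579*1453/126) = -2081872102/1696467579*126/1453 = -87438628284/821655797429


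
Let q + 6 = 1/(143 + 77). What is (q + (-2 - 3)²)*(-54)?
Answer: -112887/110 ≈ -1026.2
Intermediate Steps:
q = -1319/220 (q = -6 + 1/(143 + 77) = -6 + 1/220 = -1319/220 ≈ -5.9955)
(q + (-2 - 3)²)*(-54) = (-1319/220 + (-2 - 3)²)*(-54) = (-1319/220 + (-5)²)*(-54) = (-1319/220 + 25)*(-54) = (4181/220)*(-54) = -112887/110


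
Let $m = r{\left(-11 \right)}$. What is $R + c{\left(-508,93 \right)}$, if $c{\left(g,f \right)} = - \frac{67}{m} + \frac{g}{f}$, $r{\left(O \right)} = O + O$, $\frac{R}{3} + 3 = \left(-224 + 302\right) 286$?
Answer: $\frac{136903145}{2046} \approx 66913.0$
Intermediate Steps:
$R = 66915$ ($R = -9 + 3 \left(-224 + 302\right) 286 = -9 + 3 \cdot 78 \cdot 286 = -9 + 3 \cdot 22308 = -9 + 66924 = 66915$)
$r{\left(O \right)} = 2 O$
$m = -22$ ($m = 2 \left(-11\right) = -22$)
$c{\left(g,f \right)} = \frac{67}{22} + \frac{g}{f}$ ($c{\left(g,f \right)} = - \frac{67}{-22} + \frac{g}{f} = \left(-67\right) \left(- \frac{1}{22}\right) + \frac{g}{f} = \frac{67}{22} + \frac{g}{f}$)
$R + c{\left(-508,93 \right)} = 66915 + \left(\frac{67}{22} - \frac{508}{93}\right) = 66915 - \frac{4945}{2046} = \frac{136903145}{2046}$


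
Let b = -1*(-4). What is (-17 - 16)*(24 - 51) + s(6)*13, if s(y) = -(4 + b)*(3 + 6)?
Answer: -45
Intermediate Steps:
b = 4
s(y) = -72 (s(y) = -(4 + 4)*(3 + 6) = -8*9 = -1*72 = -72)
(-17 - 16)*(24 - 51) + s(6)*13 = (-17 - 16)*(24 - 51) - 72*13 = -33*(-27) - 936 = 891 - 936 = -45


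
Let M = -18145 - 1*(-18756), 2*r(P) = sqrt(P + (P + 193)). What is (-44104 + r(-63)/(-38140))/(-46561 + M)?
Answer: 22052/22975 + sqrt(67)/3505066000 ≈ 0.95983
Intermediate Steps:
r(P) = sqrt(193 + 2*P)/2 (r(P) = sqrt(P + (P + 193))/2 = sqrt(P + (193 + P))/2 = sqrt(193 + 2*P)/2)
M = 611 (M = -18145 + 18756 = 611)
(-44104 + r(-63)/(-38140))/(-46561 + M) = (-44104 + (sqrt(193 + 2*(-63))/2)/(-38140))/(-46561 + 611) = (-44104 + (sqrt(193 - 126)/2)*(-1/38140))/(-45950) = (-44104 + (sqrt(67)/2)*(-1/38140))*(-1/45950) = (-44104 - sqrt(67)/76280)*(-1/45950) = 22052/22975 + sqrt(67)/3505066000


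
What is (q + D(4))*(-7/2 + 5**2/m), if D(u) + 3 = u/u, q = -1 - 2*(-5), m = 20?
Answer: -63/4 ≈ -15.750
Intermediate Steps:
q = 9 (q = -1 + 10 = 9)
D(u) = -2 (D(u) = -3 + u/u = -3 + 1 = -2)
(q + D(4))*(-7/2 + 5**2/m) = (9 - 2)*(-7/2 + 5**2/20) = 7*(-7*1/2 + 25*(1/20)) = 7*(-7/2 + 5/4) = 7*(-9/4) = -63/4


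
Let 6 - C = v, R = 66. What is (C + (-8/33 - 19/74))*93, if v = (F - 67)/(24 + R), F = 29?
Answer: 6725791/12210 ≈ 550.84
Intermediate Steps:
v = -19/45 (v = (29 - 67)/(24 + 66) = -38/90 = -38*1/90 = -19/45 ≈ -0.42222)
C = 289/45 (C = 6 - 1*(-19/45) = 6 + 19/45 = 289/45 ≈ 6.4222)
(C + (-8/33 - 19/74))*93 = (289/45 + (-8/33 - 19/74))*93 = (289/45 - 1219/2442)*93 = (216961/36630)*93 = 6725791/12210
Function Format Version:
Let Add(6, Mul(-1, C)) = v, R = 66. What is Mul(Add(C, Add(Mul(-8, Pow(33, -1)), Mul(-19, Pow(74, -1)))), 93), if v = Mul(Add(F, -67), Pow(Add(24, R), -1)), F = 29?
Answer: Rational(6725791, 12210) ≈ 550.84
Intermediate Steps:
v = Rational(-19, 45) (v = Mul(Add(29, -67), Pow(Add(24, 66), -1)) = Mul(-38, Pow(90, -1)) = Mul(-38, Rational(1, 90)) = Rational(-19, 45) ≈ -0.42222)
C = Rational(289, 45) (C = Add(6, Mul(-1, Rational(-19, 45))) = Add(6, Rational(19, 45)) = Rational(289, 45) ≈ 6.4222)
Mul(Add(C, Add(Mul(-8, Pow(33, -1)), Mul(-19, Pow(74, -1)))), 93) = Mul(Add(Rational(289, 45), Add(Mul(-8, Pow(33, -1)), Mul(-19, Pow(74, -1)))), 93) = Mul(Add(Rational(289, 45), Add(Mul(-8, Rational(1, 33)), Mul(-19, Rational(1, 74)))), 93) = Mul(Add(Rational(289, 45), Add(Rational(-8, 33), Rational(-19, 74))), 93) = Mul(Add(Rational(289, 45), Rational(-1219, 2442)), 93) = Mul(Rational(216961, 36630), 93) = Rational(6725791, 12210)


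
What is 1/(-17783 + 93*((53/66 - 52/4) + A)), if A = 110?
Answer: -22/191121 ≈ -0.00011511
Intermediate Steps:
1/(-17783 + 93*((53/66 - 52/4) + A)) = 1/(-17783 + 93*((53/66 - 52/4) + 110)) = 1/(-17783 + 93*((53*(1/66) - 52*1/4) + 110)) = 1/(-17783 + 93*((53/66 - 13) + 110)) = 1/(-17783 + 93*(-805/66 + 110)) = 1/(-17783 + 93*(6455/66)) = 1/(-17783 + 200105/22) = 1/(-191121/22) = -22/191121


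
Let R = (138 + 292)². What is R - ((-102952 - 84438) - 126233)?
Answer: 498523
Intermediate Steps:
R = 184900 (R = 430² = 184900)
R - ((-102952 - 84438) - 126233) = 184900 - ((-102952 - 84438) - 126233) = 184900 - (-187390 - 126233) = 184900 - 1*(-313623) = 184900 + 313623 = 498523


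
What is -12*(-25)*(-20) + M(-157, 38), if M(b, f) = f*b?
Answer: -11966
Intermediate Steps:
M(b, f) = b*f
-12*(-25)*(-20) + M(-157, 38) = -12*(-25)*(-20) - 157*38 = 300*(-20) - 5966 = -6000 - 5966 = -11966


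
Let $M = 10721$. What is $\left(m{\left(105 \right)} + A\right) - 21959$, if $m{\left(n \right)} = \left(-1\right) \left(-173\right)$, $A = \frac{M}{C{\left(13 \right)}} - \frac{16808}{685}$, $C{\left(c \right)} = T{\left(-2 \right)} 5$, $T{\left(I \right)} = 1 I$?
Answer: $- \frac{31349213}{1370} \approx -22883.0$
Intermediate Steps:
$T{\left(I \right)} = I$
$C{\left(c \right)} = -10$ ($C{\left(c \right)} = \left(-2\right) 5 = -10$)
$A = - \frac{1502393}{1370}$ ($A = \frac{10721}{-10} - \frac{16808}{685} = 10721 \left(- \frac{1}{10}\right) - \frac{16808}{685} = - \frac{10721}{10} - \frac{16808}{685} = - \frac{1502393}{1370} \approx -1096.6$)
$m{\left(n \right)} = 173$
$\left(m{\left(105 \right)} + A\right) - 21959 = \left(173 - \frac{1502393}{1370}\right) - 21959 = - \frac{1265383}{1370} - 21959 = - \frac{31349213}{1370}$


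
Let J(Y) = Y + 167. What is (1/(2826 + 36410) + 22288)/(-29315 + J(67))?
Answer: -67268613/87770932 ≈ -0.76641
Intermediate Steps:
J(Y) = 167 + Y
(1/(2826 + 36410) + 22288)/(-29315 + J(67)) = (1/(2826 + 36410) + 22288)/(-29315 + (167 + 67)) = (1/39236 + 22288)/(-29315 + 234) = (1/39236 + 22288)/(-29081) = (874491969/39236)*(-1/29081) = -67268613/87770932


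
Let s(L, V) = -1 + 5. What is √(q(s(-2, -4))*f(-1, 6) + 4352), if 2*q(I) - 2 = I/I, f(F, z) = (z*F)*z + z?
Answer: √4307 ≈ 65.628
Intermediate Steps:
f(F, z) = z + F*z² (f(F, z) = (F*z)*z + z = F*z² + z = z + F*z²)
s(L, V) = 4
q(I) = 3/2 (q(I) = 1 + (I/I)/2 = 1 + (½)*1 = 1 + ½ = 3/2)
√(q(s(-2, -4))*f(-1, 6) + 4352) = √(3*(6*(1 - 1*6))/2 + 4352) = √(3*(6*(1 - 6))/2 + 4352) = √(3*(6*(-5))/2 + 4352) = √((3/2)*(-30) + 4352) = √(-45 + 4352) = √4307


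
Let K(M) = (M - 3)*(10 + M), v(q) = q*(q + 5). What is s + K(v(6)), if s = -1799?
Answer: 2989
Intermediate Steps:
v(q) = q*(5 + q)
K(M) = (-3 + M)*(10 + M)
s + K(v(6)) = -1799 + (-30 + (6*(5 + 6))² + 7*(6*(5 + 6))) = -1799 + (-30 + (6*11)² + 7*(6*11)) = -1799 + (-30 + 66² + 7*66) = -1799 + (-30 + 4356 + 462) = -1799 + 4788 = 2989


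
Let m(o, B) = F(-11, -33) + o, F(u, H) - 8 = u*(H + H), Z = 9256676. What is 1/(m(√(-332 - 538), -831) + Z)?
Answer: 925741/8569963990897 - I*√870/85699639908970 ≈ 1.0802e-7 - 3.4418e-13*I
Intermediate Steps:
F(u, H) = 8 + 2*H*u (F(u, H) = 8 + u*(H + H) = 8 + u*(2*H) = 8 + 2*H*u)
m(o, B) = 734 + o (m(o, B) = (8 + 2*(-33)*(-11)) + o = (8 + 726) + o = 734 + o)
1/(m(√(-332 - 538), -831) + Z) = 1/((734 + √(-332 - 538)) + 9256676) = 1/((734 + √(-870)) + 9256676) = 1/((734 + I*√870) + 9256676) = 1/(9257410 + I*√870)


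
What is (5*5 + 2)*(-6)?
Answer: -162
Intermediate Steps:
(5*5 + 2)*(-6) = (25 + 2)*(-6) = 27*(-6) = -162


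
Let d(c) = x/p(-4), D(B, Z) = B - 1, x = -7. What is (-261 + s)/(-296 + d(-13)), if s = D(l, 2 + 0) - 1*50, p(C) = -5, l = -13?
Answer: 1625/1473 ≈ 1.1032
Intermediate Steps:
D(B, Z) = -1 + B
s = -64 (s = (-1 - 13) - 1*50 = -14 - 50 = -64)
d(c) = 7/5 (d(c) = -7/(-5) = -7*(-⅕) = 7/5)
(-261 + s)/(-296 + d(-13)) = (-261 - 64)/(-296 + 7/5) = -325/(-1473/5) = -325*(-5/1473) = 1625/1473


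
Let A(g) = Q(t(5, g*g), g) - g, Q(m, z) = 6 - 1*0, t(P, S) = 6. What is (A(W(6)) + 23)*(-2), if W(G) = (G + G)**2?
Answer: 230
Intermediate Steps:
Q(m, z) = 6 (Q(m, z) = 6 + 0 = 6)
W(G) = 4*G**2 (W(G) = (2*G)**2 = 4*G**2)
A(g) = 6 - g
(A(W(6)) + 23)*(-2) = ((6 - 4*6**2) + 23)*(-2) = ((6 - 4*36) + 23)*(-2) = ((6 - 1*144) + 23)*(-2) = ((6 - 144) + 23)*(-2) = (-138 + 23)*(-2) = -115*(-2) = 230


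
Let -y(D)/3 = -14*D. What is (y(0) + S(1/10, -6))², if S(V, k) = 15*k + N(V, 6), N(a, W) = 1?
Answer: 7921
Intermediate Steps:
S(V, k) = 1 + 15*k (S(V, k) = 15*k + 1 = 1 + 15*k)
y(D) = 42*D (y(D) = -(-42)*D = 42*D)
(y(0) + S(1/10, -6))² = (42*0 + (1 + 15*(-6)))² = (0 + (1 - 90))² = (0 - 89)² = (-89)² = 7921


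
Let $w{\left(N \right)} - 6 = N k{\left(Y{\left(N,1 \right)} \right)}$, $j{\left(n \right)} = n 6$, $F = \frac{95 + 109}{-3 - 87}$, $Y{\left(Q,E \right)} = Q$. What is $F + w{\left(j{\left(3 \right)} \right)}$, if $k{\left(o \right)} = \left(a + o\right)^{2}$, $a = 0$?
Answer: $\frac{87536}{15} \approx 5835.7$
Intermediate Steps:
$F = - \frac{34}{15}$ ($F = \frac{204}{-90} = 204 \left(- \frac{1}{90}\right) = - \frac{34}{15} \approx -2.2667$)
$j{\left(n \right)} = 6 n$
$k{\left(o \right)} = o^{2}$ ($k{\left(o \right)} = \left(0 + o\right)^{2} = o^{2}$)
$w{\left(N \right)} = 6 + N^{3}$ ($w{\left(N \right)} = 6 + N N^{2} = 6 + N^{3}$)
$F + w{\left(j{\left(3 \right)} \right)} = - \frac{34}{15} + \left(6 + \left(6 \cdot 3\right)^{3}\right) = - \frac{34}{15} + \left(6 + 18^{3}\right) = - \frac{34}{15} + \left(6 + 5832\right) = - \frac{34}{15} + 5838 = \frac{87536}{15}$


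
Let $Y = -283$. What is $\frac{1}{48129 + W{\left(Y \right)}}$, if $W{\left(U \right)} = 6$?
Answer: $\frac{1}{48135} \approx 2.0775 \cdot 10^{-5}$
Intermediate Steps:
$\frac{1}{48129 + W{\left(Y \right)}} = \frac{1}{48129 + 6} = \frac{1}{48135}$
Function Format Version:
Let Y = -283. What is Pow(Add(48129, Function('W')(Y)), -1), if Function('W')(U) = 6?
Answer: Rational(1, 48135) ≈ 2.0775e-5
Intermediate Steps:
Pow(Add(48129, Function('W')(Y)), -1) = Pow(Add(48129, 6), -1) = Pow(48135, -1) = Rational(1, 48135)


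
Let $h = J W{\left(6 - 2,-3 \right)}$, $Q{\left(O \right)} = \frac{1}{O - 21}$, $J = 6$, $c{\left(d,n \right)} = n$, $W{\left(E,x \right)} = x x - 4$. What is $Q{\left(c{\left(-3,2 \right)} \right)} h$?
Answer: $- \frac{30}{19} \approx -1.5789$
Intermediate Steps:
$W{\left(E,x \right)} = -4 + x^{2}$ ($W{\left(E,x \right)} = x^{2} - 4 = -4 + x^{2}$)
$Q{\left(O \right)} = \frac{1}{-21 + O}$
$h = 30$ ($h = 6 \left(-4 + \left(-3\right)^{2}\right) = 6 \left(-4 + 9\right) = 6 \cdot 5 = 30$)
$Q{\left(c{\left(-3,2 \right)} \right)} h = \frac{1}{-21 + 2} \cdot 30 = \frac{1}{-19} \cdot 30 = \left(- \frac{1}{19}\right) 30 = - \frac{30}{19}$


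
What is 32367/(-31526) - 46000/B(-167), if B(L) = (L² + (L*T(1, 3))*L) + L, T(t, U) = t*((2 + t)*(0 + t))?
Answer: -219805381/152680418 ≈ -1.4396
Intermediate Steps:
T(t, U) = t²*(2 + t) (T(t, U) = t*((2 + t)*t) = t*(t*(2 + t)) = t²*(2 + t))
B(L) = L + 4*L² (B(L) = (L² + (L*(1²*(2 + 1)))*L) + L = (L² + (L*(1*3))*L) + L = (L² + (L*3)*L) + L = (L² + (3*L)*L) + L = (L² + 3*L²) + L = 4*L² + L = L + 4*L²)
32367/(-31526) - 46000/B(-167) = 32367/(-31526) - 46000*(-1/(167*(1 + 4*(-167)))) = 32367*(-1/31526) - 46000*(-1/(167*(1 - 668))) = -32367/31526 - 46000/((-167*(-667))) = -32367/31526 - 46000/111389 = -32367/31526 - 46000*1/111389 = -32367/31526 - 2000/4843 = -219805381/152680418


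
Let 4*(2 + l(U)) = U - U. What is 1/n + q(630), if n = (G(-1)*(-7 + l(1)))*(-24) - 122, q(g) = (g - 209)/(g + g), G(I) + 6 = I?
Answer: 343327/1029420 ≈ 0.33352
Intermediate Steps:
l(U) = -2 (l(U) = -2 + (U - U)/4 = -2 + (1/4)*0 = -2 + 0 = -2)
G(I) = -6 + I
q(g) = (-209 + g)/(2*g) (q(g) = (-209 + g)/((2*g)) = (-209 + g)*(1/(2*g)) = (-209 + g)/(2*g))
n = -1634 (n = ((-6 - 1)*(-7 - 2))*(-24) - 122 = -7*(-9)*(-24) - 122 = 63*(-24) - 122 = -1512 - 122 = -1634)
1/n + q(630) = 1/(-1634) + (1/2)*(-209 + 630)/630 = -1/1634 + (1/2)*(1/630)*421 = -1/1634 + 421/1260 = 343327/1029420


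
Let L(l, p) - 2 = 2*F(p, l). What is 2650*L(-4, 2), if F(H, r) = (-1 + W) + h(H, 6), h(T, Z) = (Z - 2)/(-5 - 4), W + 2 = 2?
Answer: -21200/9 ≈ -2355.6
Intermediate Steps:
W = 0 (W = -2 + 2 = 0)
h(T, Z) = 2/9 - Z/9 (h(T, Z) = (-2 + Z)/(-9) = (-2 + Z)*(-⅑) = 2/9 - Z/9)
F(H, r) = -13/9 (F(H, r) = (-1 + 0) + (2/9 - ⅑*6) = -1 + (2/9 - ⅔) = -1 - 4/9 = -13/9)
L(l, p) = -8/9 (L(l, p) = 2 + 2*(-13/9) = 2 - 26/9 = -8/9)
2650*L(-4, 2) = 2650*(-8/9) = -21200/9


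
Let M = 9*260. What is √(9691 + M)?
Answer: √12031 ≈ 109.69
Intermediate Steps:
M = 2340
√(9691 + M) = √(9691 + 2340) = √12031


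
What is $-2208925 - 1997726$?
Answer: $-4206651$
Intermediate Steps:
$-2208925 - 1997726 = -4206651$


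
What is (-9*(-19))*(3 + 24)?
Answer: 4617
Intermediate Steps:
(-9*(-19))*(3 + 24) = 171*27 = 4617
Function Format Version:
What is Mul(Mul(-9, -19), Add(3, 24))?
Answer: 4617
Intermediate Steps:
Mul(Mul(-9, -19), Add(3, 24)) = Mul(171, 27) = 4617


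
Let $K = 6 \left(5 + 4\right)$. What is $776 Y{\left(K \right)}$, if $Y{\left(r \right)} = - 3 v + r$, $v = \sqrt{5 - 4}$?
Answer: $39576$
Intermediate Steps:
$v = 1$ ($v = \sqrt{1} = 1$)
$K = 54$ ($K = 6 \cdot 9 = 54$)
$Y{\left(r \right)} = -3 + r$ ($Y{\left(r \right)} = \left(-3\right) 1 + r = -3 + r$)
$776 Y{\left(K \right)} = 776 \left(-3 + 54\right) = 776 \cdot 51 = 39576$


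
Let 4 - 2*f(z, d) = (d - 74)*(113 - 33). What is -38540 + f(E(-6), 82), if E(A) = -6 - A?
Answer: -38858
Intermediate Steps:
f(z, d) = 2962 - 40*d (f(z, d) = 2 - (d - 74)*(113 - 33)/2 = 2 - (-74 + d)*80/2 = 2 - (-5920 + 80*d)/2 = 2 + (2960 - 40*d) = 2962 - 40*d)
-38540 + f(E(-6), 82) = -38540 + (2962 - 40*82) = -38540 + (2962 - 3280) = -38540 - 318 = -38858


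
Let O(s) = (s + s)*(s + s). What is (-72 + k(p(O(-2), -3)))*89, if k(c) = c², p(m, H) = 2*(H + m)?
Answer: 53756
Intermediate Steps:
O(s) = 4*s² (O(s) = (2*s)*(2*s) = 4*s²)
p(m, H) = 2*H + 2*m
(-72 + k(p(O(-2), -3)))*89 = (-72 + (2*(-3) + 2*(4*(-2)²))²)*89 = (-72 + (-6 + 2*(4*4))²)*89 = (-72 + (-6 + 2*16)²)*89 = (-72 + (-6 + 32)²)*89 = (-72 + 26²)*89 = (-72 + 676)*89 = 604*89 = 53756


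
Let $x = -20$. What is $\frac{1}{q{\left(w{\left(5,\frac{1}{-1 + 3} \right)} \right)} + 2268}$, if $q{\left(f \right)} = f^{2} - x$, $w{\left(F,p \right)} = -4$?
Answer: $\frac{1}{2304} \approx 0.00043403$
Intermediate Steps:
$q{\left(f \right)} = 20 + f^{2}$ ($q{\left(f \right)} = f^{2} - -20 = f^{2} + 20 = 20 + f^{2}$)
$\frac{1}{q{\left(w{\left(5,\frac{1}{-1 + 3} \right)} \right)} + 2268} = \frac{1}{\left(20 + \left(-4\right)^{2}\right) + 2268} = \frac{1}{\left(20 + 16\right) + 2268} = \frac{1}{36 + 2268} = \frac{1}{2304}$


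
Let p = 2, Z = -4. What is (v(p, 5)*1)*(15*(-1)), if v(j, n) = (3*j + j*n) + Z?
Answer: -180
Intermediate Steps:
v(j, n) = -4 + 3*j + j*n (v(j, n) = (3*j + j*n) - 4 = -4 + 3*j + j*n)
(v(p, 5)*1)*(15*(-1)) = ((-4 + 3*2 + 2*5)*1)*(15*(-1)) = ((-4 + 6 + 10)*1)*(-15) = (12*1)*(-15) = 12*(-15) = -180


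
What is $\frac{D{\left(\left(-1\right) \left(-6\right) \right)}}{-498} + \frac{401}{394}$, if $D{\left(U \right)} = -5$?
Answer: $\frac{50417}{49053} \approx 1.0278$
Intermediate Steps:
$\frac{D{\left(\left(-1\right) \left(-6\right) \right)}}{-498} + \frac{401}{394} = - \frac{5}{-498} + \frac{401}{394} = \left(-5\right) \left(- \frac{1}{498}\right) + 401 \cdot \frac{1}{394} = \frac{5}{498} + \frac{401}{394} = \frac{50417}{49053}$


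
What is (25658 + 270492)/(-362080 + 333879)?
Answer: -296150/28201 ≈ -10.501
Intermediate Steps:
(25658 + 270492)/(-362080 + 333879) = 296150/(-28201) = 296150*(-1/28201) = -296150/28201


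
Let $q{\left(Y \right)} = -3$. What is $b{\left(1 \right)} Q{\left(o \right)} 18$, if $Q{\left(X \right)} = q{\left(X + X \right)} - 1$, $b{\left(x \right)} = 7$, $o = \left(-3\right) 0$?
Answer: $-504$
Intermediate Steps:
$o = 0$
$Q{\left(X \right)} = -4$ ($Q{\left(X \right)} = -3 - 1 = -4$)
$b{\left(1 \right)} Q{\left(o \right)} 18 = 7 \left(-4\right) 18 = \left(-28\right) 18 = -504$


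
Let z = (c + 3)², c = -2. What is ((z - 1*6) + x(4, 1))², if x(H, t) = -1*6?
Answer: 121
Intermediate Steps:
x(H, t) = -6
z = 1 (z = (-2 + 3)² = 1² = 1)
((z - 1*6) + x(4, 1))² = ((1 - 1*6) - 6)² = ((1 - 6) - 6)² = (-5 - 6)² = (-11)² = 121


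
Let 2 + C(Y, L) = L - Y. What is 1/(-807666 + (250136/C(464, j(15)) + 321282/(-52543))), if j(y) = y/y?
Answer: -24432495/19746587798648 ≈ -1.2373e-6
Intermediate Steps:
j(y) = 1
C(Y, L) = -2 + L - Y (C(Y, L) = -2 + (L - Y) = -2 + L - Y)
1/(-807666 + (250136/C(464, j(15)) + 321282/(-52543))) = 1/(-807666 + (250136/(-2 + 1 - 1*464) + 321282/(-52543))) = 1/(-807666 + (250136/(-2 + 1 - 464) + 321282*(-1/52543))) = 1/(-807666 + (250136/(-465) - 321282/52543)) = 1/(-807666 + (250136*(-1/465) - 321282/52543)) = 1/(-807666 + (-250136/465 - 321282/52543)) = 1/(-807666 - 13292291978/24432495) = 1/(-19746587798648/24432495) = -24432495/19746587798648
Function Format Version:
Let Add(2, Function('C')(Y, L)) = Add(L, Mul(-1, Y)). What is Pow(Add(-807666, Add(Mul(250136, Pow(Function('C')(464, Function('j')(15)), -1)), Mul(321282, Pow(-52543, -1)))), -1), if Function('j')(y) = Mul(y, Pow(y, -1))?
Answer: Rational(-24432495, 19746587798648) ≈ -1.2373e-6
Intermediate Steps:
Function('j')(y) = 1
Function('C')(Y, L) = Add(-2, L, Mul(-1, Y)) (Function('C')(Y, L) = Add(-2, Add(L, Mul(-1, Y))) = Add(-2, L, Mul(-1, Y)))
Pow(Add(-807666, Add(Mul(250136, Pow(Function('C')(464, Function('j')(15)), -1)), Mul(321282, Pow(-52543, -1)))), -1) = Pow(Add(-807666, Add(Mul(250136, Pow(Add(-2, 1, Mul(-1, 464)), -1)), Mul(321282, Pow(-52543, -1)))), -1) = Pow(Add(-807666, Add(Mul(250136, Pow(Add(-2, 1, -464), -1)), Mul(321282, Rational(-1, 52543)))), -1) = Pow(Add(-807666, Add(Mul(250136, Pow(-465, -1)), Rational(-321282, 52543))), -1) = Pow(Add(-807666, Add(Mul(250136, Rational(-1, 465)), Rational(-321282, 52543))), -1) = Pow(Add(-807666, Add(Rational(-250136, 465), Rational(-321282, 52543))), -1) = Pow(Add(-807666, Rational(-13292291978, 24432495)), -1) = Pow(Rational(-19746587798648, 24432495), -1) = Rational(-24432495, 19746587798648)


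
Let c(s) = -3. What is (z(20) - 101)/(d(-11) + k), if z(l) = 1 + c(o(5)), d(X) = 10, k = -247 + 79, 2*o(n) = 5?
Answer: 103/158 ≈ 0.65190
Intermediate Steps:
o(n) = 5/2 (o(n) = (½)*5 = 5/2)
k = -168
z(l) = -2 (z(l) = 1 - 3 = -2)
(z(20) - 101)/(d(-11) + k) = (-2 - 101)/(10 - 168) = -103/(-158) = -103*(-1/158) = 103/158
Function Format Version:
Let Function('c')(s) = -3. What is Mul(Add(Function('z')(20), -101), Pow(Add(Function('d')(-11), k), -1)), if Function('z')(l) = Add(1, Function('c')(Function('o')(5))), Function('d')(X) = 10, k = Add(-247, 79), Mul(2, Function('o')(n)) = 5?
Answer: Rational(103, 158) ≈ 0.65190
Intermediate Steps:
Function('o')(n) = Rational(5, 2) (Function('o')(n) = Mul(Rational(1, 2), 5) = Rational(5, 2))
k = -168
Function('z')(l) = -2 (Function('z')(l) = Add(1, -3) = -2)
Mul(Add(Function('z')(20), -101), Pow(Add(Function('d')(-11), k), -1)) = Mul(Add(-2, -101), Pow(Add(10, -168), -1)) = Mul(-103, Pow(-158, -1)) = Mul(-103, Rational(-1, 158)) = Rational(103, 158)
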